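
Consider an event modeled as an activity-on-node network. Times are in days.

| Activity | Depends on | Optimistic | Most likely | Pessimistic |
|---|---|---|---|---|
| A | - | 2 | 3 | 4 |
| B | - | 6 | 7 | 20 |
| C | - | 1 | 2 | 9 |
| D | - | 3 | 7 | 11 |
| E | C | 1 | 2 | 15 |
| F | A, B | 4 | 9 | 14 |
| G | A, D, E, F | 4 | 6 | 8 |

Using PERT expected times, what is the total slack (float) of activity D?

11 days

te_A = (2 + 4·3 + 4)/6 = 18/6 = 3
te_B = (6 + 4·7 + 20)/6 = 54/6 = 9
te_C = (1 + 4·2 + 9)/6 = 18/6 = 3
te_D = (3 + 4·7 + 11)/6 = 42/6 = 7
te_E = (1 + 4·2 + 15)/6 = 24/6 = 4
te_F = (4 + 4·9 + 14)/6 = 54/6 = 9
te_G = (4 + 4·6 + 8)/6 = 36/6 = 6

Forward pass:
ES_A = 0; EF_A = 3
ES_B = 0; EF_B = 9
ES_C = 0; EF_C = 3
ES_D = 0; EF_D = 7
ES_E = 3; EF_E = 3+4 = 7
ES_F = max(EF_A=3, EF_B=9) = 9; EF_F = 9+9 = 18
ES_G = max(EF_A=3, EF_D=7, EF_E=7, EF_F=18) = 18; EF_G = 18+6 = 24
Expected project duration μ = 24 days. Critical path: B → F → G.

Backward pass:
LF_G = 24; LS_G = 24−6 = 18
LF_F = LS_G = 18; LS_F = 18−9 = 9
LF_E = LS_G = 18; LS_E = 18−4 = 14
LF_D = LS_G = 18; LS_D = 18−7 = 11
LF_C = LS_E = 14; LS_C = 14−3 = 11
LF_B = LS_F = 9; LS_B = 9−9 = 0
LF_A = min(LS_F=9, LS_G=18) = 9; LS_A = 9−3 = 6
Slack_D = LS_D − ES_D = 11 − 0 = 11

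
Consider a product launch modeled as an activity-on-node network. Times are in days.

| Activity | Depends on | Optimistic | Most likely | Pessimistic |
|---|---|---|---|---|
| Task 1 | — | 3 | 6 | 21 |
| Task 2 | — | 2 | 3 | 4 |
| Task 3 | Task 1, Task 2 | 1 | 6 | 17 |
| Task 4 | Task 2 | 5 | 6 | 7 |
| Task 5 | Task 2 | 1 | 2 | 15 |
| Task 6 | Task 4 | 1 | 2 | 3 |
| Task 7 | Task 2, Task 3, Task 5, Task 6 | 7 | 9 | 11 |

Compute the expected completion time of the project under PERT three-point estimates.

te_Task 1 = (3 + 4·6 + 21)/6 = 48/6 = 8
te_Task 2 = (2 + 4·3 + 4)/6 = 18/6 = 3
te_Task 3 = (1 + 4·6 + 17)/6 = 42/6 = 7
te_Task 4 = (5 + 4·6 + 7)/6 = 36/6 = 6
te_Task 5 = (1 + 4·2 + 15)/6 = 24/6 = 4
te_Task 6 = (1 + 4·2 + 3)/6 = 12/6 = 2
te_Task 7 = (7 + 4·9 + 11)/6 = 54/6 = 9

Forward pass:
ES_Task 1 = 0; EF_Task 1 = 8
ES_Task 2 = 0; EF_Task 2 = 3
ES_Task 3 = max(EF_Task 1=8, EF_Task 2=3) = 8; EF_Task 3 = 8+7 = 15
ES_Task 4 = 3; EF_Task 4 = 3+6 = 9
ES_Task 5 = 3; EF_Task 5 = 3+4 = 7
ES_Task 6 = 9; EF_Task 6 = 9+2 = 11
ES_Task 7 = max(EF_Task 2=3, EF_Task 3=15, EF_Task 5=7, EF_Task 6=11) = 15; EF_Task 7 = 15+9 = 24
Expected project duration μ = 24 days. Critical path: Task 1 → Task 3 → Task 7.

24 days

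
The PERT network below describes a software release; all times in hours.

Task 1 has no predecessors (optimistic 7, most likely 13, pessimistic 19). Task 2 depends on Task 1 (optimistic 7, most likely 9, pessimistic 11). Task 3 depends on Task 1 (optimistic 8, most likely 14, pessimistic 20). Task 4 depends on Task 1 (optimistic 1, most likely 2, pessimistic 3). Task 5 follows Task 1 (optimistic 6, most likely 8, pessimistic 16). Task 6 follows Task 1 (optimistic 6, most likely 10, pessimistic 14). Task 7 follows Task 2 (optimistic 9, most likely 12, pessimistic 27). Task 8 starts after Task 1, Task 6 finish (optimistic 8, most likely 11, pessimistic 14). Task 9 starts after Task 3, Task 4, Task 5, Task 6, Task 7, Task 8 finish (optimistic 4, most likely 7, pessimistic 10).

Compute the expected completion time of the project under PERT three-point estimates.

te_Task 1 = (7 + 4·13 + 19)/6 = 78/6 = 13
te_Task 2 = (7 + 4·9 + 11)/6 = 54/6 = 9
te_Task 3 = (8 + 4·14 + 20)/6 = 84/6 = 14
te_Task 4 = (1 + 4·2 + 3)/6 = 12/6 = 2
te_Task 5 = (6 + 4·8 + 16)/6 = 54/6 = 9
te_Task 6 = (6 + 4·10 + 14)/6 = 60/6 = 10
te_Task 7 = (9 + 4·12 + 27)/6 = 84/6 = 14
te_Task 8 = (8 + 4·11 + 14)/6 = 66/6 = 11
te_Task 9 = (4 + 4·7 + 10)/6 = 42/6 = 7

Forward pass:
ES_Task 1 = 0; EF_Task 1 = 13
ES_Task 2 = 13; EF_Task 2 = 13+9 = 22
ES_Task 3 = 13; EF_Task 3 = 13+14 = 27
ES_Task 4 = 13; EF_Task 4 = 13+2 = 15
ES_Task 5 = 13; EF_Task 5 = 13+9 = 22
ES_Task 6 = 13; EF_Task 6 = 13+10 = 23
ES_Task 7 = 22; EF_Task 7 = 22+14 = 36
ES_Task 8 = max(EF_Task 1=13, EF_Task 6=23) = 23; EF_Task 8 = 23+11 = 34
ES_Task 9 = max(EF_Task 3=27, EF_Task 4=15, EF_Task 5=22, EF_Task 6=23, EF_Task 7=36, EF_Task 8=34) = 36; EF_Task 9 = 36+7 = 43
Expected project duration μ = 43 hours. Critical path: Task 1 → Task 2 → Task 7 → Task 9.

43 hours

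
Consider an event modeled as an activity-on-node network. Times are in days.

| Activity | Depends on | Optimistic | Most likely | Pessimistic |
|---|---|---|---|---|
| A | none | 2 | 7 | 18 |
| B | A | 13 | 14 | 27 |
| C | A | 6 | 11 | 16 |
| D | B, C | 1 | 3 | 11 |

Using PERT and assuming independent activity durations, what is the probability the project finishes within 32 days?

0.846

te_A = (2 + 4·7 + 18)/6 = 48/6 = 8; σ²_A = ((18−2)/6)² = 7.111
te_B = (13 + 4·14 + 27)/6 = 96/6 = 16; σ²_B = ((27−13)/6)² = 5.444
te_C = (6 + 4·11 + 16)/6 = 66/6 = 11; σ²_C = ((16−6)/6)² = 2.778
te_D = (1 + 4·3 + 11)/6 = 24/6 = 4; σ²_D = ((11−1)/6)² = 2.778

Forward pass:
ES_A = 0; EF_A = 8
ES_B = 8; EF_B = 8+16 = 24
ES_C = 8; EF_C = 8+11 = 19
ES_D = max(EF_B=24, EF_C=19) = 24; EF_D = 24+4 = 28
Expected project duration μ = 28 days. Critical path: A → B → D.

Variance along critical path = 7.111 + 5.444 + 2.778 = 15.333; σ = √15.333 = 3.916 days.
Z = (32 − 28) / 3.916 = 1.022
P(T ≤ 32) = Φ(1.022) ≈ 0.846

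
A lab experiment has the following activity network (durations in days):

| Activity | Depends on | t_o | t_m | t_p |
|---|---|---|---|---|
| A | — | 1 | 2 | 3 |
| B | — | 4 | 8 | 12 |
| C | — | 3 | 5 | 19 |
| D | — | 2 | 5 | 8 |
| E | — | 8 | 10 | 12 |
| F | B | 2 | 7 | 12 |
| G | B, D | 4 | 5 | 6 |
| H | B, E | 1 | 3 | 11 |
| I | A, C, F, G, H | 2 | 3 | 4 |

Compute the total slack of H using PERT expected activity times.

te_A = (1 + 4·2 + 3)/6 = 12/6 = 2
te_B = (4 + 4·8 + 12)/6 = 48/6 = 8
te_C = (3 + 4·5 + 19)/6 = 42/6 = 7
te_D = (2 + 4·5 + 8)/6 = 30/6 = 5
te_E = (8 + 4·10 + 12)/6 = 60/6 = 10
te_F = (2 + 4·7 + 12)/6 = 42/6 = 7
te_G = (4 + 4·5 + 6)/6 = 30/6 = 5
te_H = (1 + 4·3 + 11)/6 = 24/6 = 4
te_I = (2 + 4·3 + 4)/6 = 18/6 = 3

Forward pass:
ES_A = 0; EF_A = 2
ES_B = 0; EF_B = 8
ES_C = 0; EF_C = 7
ES_D = 0; EF_D = 5
ES_E = 0; EF_E = 10
ES_F = 8; EF_F = 8+7 = 15
ES_G = max(EF_B=8, EF_D=5) = 8; EF_G = 8+5 = 13
ES_H = max(EF_B=8, EF_E=10) = 10; EF_H = 10+4 = 14
ES_I = max(EF_A=2, EF_C=7, EF_F=15, EF_G=13, EF_H=14) = 15; EF_I = 15+3 = 18
Expected project duration μ = 18 days. Critical path: B → F → I.

Backward pass:
LF_I = 18; LS_I = 18−3 = 15
LF_H = LS_I = 15; LS_H = 15−4 = 11
LF_G = LS_I = 15; LS_G = 15−5 = 10
LF_F = LS_I = 15; LS_F = 15−7 = 8
LF_E = LS_H = 11; LS_E = 11−10 = 1
LF_D = LS_G = 10; LS_D = 10−5 = 5
LF_C = LS_I = 15; LS_C = 15−7 = 8
LF_B = min(LS_F=8, LS_G=10, LS_H=11) = 8; LS_B = 8−8 = 0
LF_A = LS_I = 15; LS_A = 15−2 = 13
Slack_H = LS_H − ES_H = 11 − 10 = 1

1 days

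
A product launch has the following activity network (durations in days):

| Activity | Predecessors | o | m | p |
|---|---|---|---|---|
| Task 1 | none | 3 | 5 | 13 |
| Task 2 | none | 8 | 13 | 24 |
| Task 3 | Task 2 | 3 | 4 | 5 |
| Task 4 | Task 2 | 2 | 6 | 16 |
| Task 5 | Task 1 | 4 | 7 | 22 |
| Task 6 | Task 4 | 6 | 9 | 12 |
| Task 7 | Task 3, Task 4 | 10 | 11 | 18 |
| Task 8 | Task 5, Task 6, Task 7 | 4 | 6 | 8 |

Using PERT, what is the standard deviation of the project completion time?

te_Task 1 = (3 + 4·5 + 13)/6 = 36/6 = 6; σ²_Task 1 = ((13−3)/6)² = 2.778
te_Task 2 = (8 + 4·13 + 24)/6 = 84/6 = 14; σ²_Task 2 = ((24−8)/6)² = 7.111
te_Task 3 = (3 + 4·4 + 5)/6 = 24/6 = 4; σ²_Task 3 = ((5−3)/6)² = 0.111
te_Task 4 = (2 + 4·6 + 16)/6 = 42/6 = 7; σ²_Task 4 = ((16−2)/6)² = 5.444
te_Task 5 = (4 + 4·7 + 22)/6 = 54/6 = 9; σ²_Task 5 = ((22−4)/6)² = 9.000
te_Task 6 = (6 + 4·9 + 12)/6 = 54/6 = 9; σ²_Task 6 = ((12−6)/6)² = 1.000
te_Task 7 = (10 + 4·11 + 18)/6 = 72/6 = 12; σ²_Task 7 = ((18−10)/6)² = 1.778
te_Task 8 = (4 + 4·6 + 8)/6 = 36/6 = 6; σ²_Task 8 = ((8−4)/6)² = 0.444

Forward pass:
ES_Task 1 = 0; EF_Task 1 = 6
ES_Task 2 = 0; EF_Task 2 = 14
ES_Task 3 = 14; EF_Task 3 = 14+4 = 18
ES_Task 4 = 14; EF_Task 4 = 14+7 = 21
ES_Task 5 = 6; EF_Task 5 = 6+9 = 15
ES_Task 6 = 21; EF_Task 6 = 21+9 = 30
ES_Task 7 = max(EF_Task 3=18, EF_Task 4=21) = 21; EF_Task 7 = 21+12 = 33
ES_Task 8 = max(EF_Task 5=15, EF_Task 6=30, EF_Task 7=33) = 33; EF_Task 8 = 33+6 = 39
Expected project duration μ = 39 days. Critical path: Task 2 → Task 4 → Task 7 → Task 8.

Variance along critical path = 7.111 + 5.444 + 1.778 + 0.444 = 14.778
σ = √14.778 = 3.844 days

3.84 days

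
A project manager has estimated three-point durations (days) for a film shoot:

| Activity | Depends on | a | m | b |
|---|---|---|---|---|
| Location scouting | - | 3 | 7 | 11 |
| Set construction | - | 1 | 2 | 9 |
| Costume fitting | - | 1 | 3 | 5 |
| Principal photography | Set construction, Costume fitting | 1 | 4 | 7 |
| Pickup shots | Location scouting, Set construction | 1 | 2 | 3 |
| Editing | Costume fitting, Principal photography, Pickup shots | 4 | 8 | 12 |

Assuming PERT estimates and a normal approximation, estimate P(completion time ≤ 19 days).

0.852

te_Location scouting = (3 + 4·7 + 11)/6 = 42/6 = 7; σ²_Location scouting = ((11−3)/6)² = 1.778
te_Set construction = (1 + 4·2 + 9)/6 = 18/6 = 3; σ²_Set construction = ((9−1)/6)² = 1.778
te_Costume fitting = (1 + 4·3 + 5)/6 = 18/6 = 3; σ²_Costume fitting = ((5−1)/6)² = 0.444
te_Principal photography = (1 + 4·4 + 7)/6 = 24/6 = 4; σ²_Principal photography = ((7−1)/6)² = 1.000
te_Pickup shots = (1 + 4·2 + 3)/6 = 12/6 = 2; σ²_Pickup shots = ((3−1)/6)² = 0.111
te_Editing = (4 + 4·8 + 12)/6 = 48/6 = 8; σ²_Editing = ((12−4)/6)² = 1.778

Forward pass:
ES_Location scouting = 0; EF_Location scouting = 7
ES_Set construction = 0; EF_Set construction = 3
ES_Costume fitting = 0; EF_Costume fitting = 3
ES_Principal photography = max(EF_Set construction=3, EF_Costume fitting=3) = 3; EF_Principal photography = 3+4 = 7
ES_Pickup shots = max(EF_Location scouting=7, EF_Set construction=3) = 7; EF_Pickup shots = 7+2 = 9
ES_Editing = max(EF_Costume fitting=3, EF_Principal photography=7, EF_Pickup shots=9) = 9; EF_Editing = 9+8 = 17
Expected project duration μ = 17 days. Critical path: Location scouting → Pickup shots → Editing.

Variance along critical path = 1.778 + 0.111 + 1.778 = 3.667; σ = √3.667 = 1.915 days.
Z = (19 − 17) / 1.915 = 1.044
P(T ≤ 19) = Φ(1.044) ≈ 0.852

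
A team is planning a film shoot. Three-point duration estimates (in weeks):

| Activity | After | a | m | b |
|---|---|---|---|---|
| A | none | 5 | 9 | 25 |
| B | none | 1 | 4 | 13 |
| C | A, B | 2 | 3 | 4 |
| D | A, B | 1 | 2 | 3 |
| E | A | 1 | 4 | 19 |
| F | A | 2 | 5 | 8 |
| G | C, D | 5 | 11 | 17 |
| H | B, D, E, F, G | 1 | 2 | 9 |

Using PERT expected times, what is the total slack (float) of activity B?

te_A = (5 + 4·9 + 25)/6 = 66/6 = 11
te_B = (1 + 4·4 + 13)/6 = 30/6 = 5
te_C = (2 + 4·3 + 4)/6 = 18/6 = 3
te_D = (1 + 4·2 + 3)/6 = 12/6 = 2
te_E = (1 + 4·4 + 19)/6 = 36/6 = 6
te_F = (2 + 4·5 + 8)/6 = 30/6 = 5
te_G = (5 + 4·11 + 17)/6 = 66/6 = 11
te_H = (1 + 4·2 + 9)/6 = 18/6 = 3

Forward pass:
ES_A = 0; EF_A = 11
ES_B = 0; EF_B = 5
ES_C = max(EF_A=11, EF_B=5) = 11; EF_C = 11+3 = 14
ES_D = max(EF_A=11, EF_B=5) = 11; EF_D = 11+2 = 13
ES_E = 11; EF_E = 11+6 = 17
ES_F = 11; EF_F = 11+5 = 16
ES_G = max(EF_C=14, EF_D=13) = 14; EF_G = 14+11 = 25
ES_H = max(EF_B=5, EF_D=13, EF_E=17, EF_F=16, EF_G=25) = 25; EF_H = 25+3 = 28
Expected project duration μ = 28 weeks. Critical path: A → C → G → H.

Backward pass:
LF_H = 28; LS_H = 28−3 = 25
LF_G = LS_H = 25; LS_G = 25−11 = 14
LF_F = LS_H = 25; LS_F = 25−5 = 20
LF_E = LS_H = 25; LS_E = 25−6 = 19
LF_D = min(LS_G=14, LS_H=25) = 14; LS_D = 14−2 = 12
LF_C = LS_G = 14; LS_C = 14−3 = 11
LF_B = min(LS_C=11, LS_D=12, LS_H=25) = 11; LS_B = 11−5 = 6
LF_A = min(LS_C=11, LS_D=12, LS_E=19, LS_F=20) = 11; LS_A = 11−11 = 0
Slack_B = LS_B − ES_B = 6 − 0 = 6

6 weeks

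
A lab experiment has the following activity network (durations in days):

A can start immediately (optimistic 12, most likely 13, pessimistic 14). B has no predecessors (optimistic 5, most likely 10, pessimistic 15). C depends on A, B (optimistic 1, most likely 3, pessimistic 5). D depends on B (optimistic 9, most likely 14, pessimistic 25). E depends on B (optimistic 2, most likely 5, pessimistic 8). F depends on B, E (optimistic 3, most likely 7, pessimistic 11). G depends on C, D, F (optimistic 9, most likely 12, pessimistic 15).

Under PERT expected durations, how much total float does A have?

9 days

te_A = (12 + 4·13 + 14)/6 = 78/6 = 13
te_B = (5 + 4·10 + 15)/6 = 60/6 = 10
te_C = (1 + 4·3 + 5)/6 = 18/6 = 3
te_D = (9 + 4·14 + 25)/6 = 90/6 = 15
te_E = (2 + 4·5 + 8)/6 = 30/6 = 5
te_F = (3 + 4·7 + 11)/6 = 42/6 = 7
te_G = (9 + 4·12 + 15)/6 = 72/6 = 12

Forward pass:
ES_A = 0; EF_A = 13
ES_B = 0; EF_B = 10
ES_C = max(EF_A=13, EF_B=10) = 13; EF_C = 13+3 = 16
ES_D = 10; EF_D = 10+15 = 25
ES_E = 10; EF_E = 10+5 = 15
ES_F = max(EF_B=10, EF_E=15) = 15; EF_F = 15+7 = 22
ES_G = max(EF_C=16, EF_D=25, EF_F=22) = 25; EF_G = 25+12 = 37
Expected project duration μ = 37 days. Critical path: B → D → G.

Backward pass:
LF_G = 37; LS_G = 37−12 = 25
LF_F = LS_G = 25; LS_F = 25−7 = 18
LF_E = LS_F = 18; LS_E = 18−5 = 13
LF_D = LS_G = 25; LS_D = 25−15 = 10
LF_C = LS_G = 25; LS_C = 25−3 = 22
LF_B = min(LS_C=22, LS_D=10, LS_E=13, LS_F=18) = 10; LS_B = 10−10 = 0
LF_A = LS_C = 22; LS_A = 22−13 = 9
Slack_A = LS_A − ES_A = 9 − 0 = 9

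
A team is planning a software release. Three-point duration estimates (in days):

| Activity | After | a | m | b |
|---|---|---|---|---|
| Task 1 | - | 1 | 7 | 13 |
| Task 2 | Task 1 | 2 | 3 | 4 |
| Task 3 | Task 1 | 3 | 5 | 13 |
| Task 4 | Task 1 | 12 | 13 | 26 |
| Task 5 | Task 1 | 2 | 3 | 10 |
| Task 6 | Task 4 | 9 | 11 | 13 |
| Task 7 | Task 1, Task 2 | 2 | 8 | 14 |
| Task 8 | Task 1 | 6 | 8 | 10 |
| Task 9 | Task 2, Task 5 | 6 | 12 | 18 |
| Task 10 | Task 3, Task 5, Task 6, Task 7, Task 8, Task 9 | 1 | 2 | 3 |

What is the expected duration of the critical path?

35 days

te_Task 1 = (1 + 4·7 + 13)/6 = 42/6 = 7
te_Task 2 = (2 + 4·3 + 4)/6 = 18/6 = 3
te_Task 3 = (3 + 4·5 + 13)/6 = 36/6 = 6
te_Task 4 = (12 + 4·13 + 26)/6 = 90/6 = 15
te_Task 5 = (2 + 4·3 + 10)/6 = 24/6 = 4
te_Task 6 = (9 + 4·11 + 13)/6 = 66/6 = 11
te_Task 7 = (2 + 4·8 + 14)/6 = 48/6 = 8
te_Task 8 = (6 + 4·8 + 10)/6 = 48/6 = 8
te_Task 9 = (6 + 4·12 + 18)/6 = 72/6 = 12
te_Task 10 = (1 + 4·2 + 3)/6 = 12/6 = 2

Forward pass:
ES_Task 1 = 0; EF_Task 1 = 7
ES_Task 2 = 7; EF_Task 2 = 7+3 = 10
ES_Task 3 = 7; EF_Task 3 = 7+6 = 13
ES_Task 4 = 7; EF_Task 4 = 7+15 = 22
ES_Task 5 = 7; EF_Task 5 = 7+4 = 11
ES_Task 6 = 22; EF_Task 6 = 22+11 = 33
ES_Task 7 = max(EF_Task 1=7, EF_Task 2=10) = 10; EF_Task 7 = 10+8 = 18
ES_Task 8 = 7; EF_Task 8 = 7+8 = 15
ES_Task 9 = max(EF_Task 2=10, EF_Task 5=11) = 11; EF_Task 9 = 11+12 = 23
ES_Task 10 = max(EF_Task 3=13, EF_Task 5=11, EF_Task 6=33, EF_Task 7=18, EF_Task 8=15, EF_Task 9=23) = 33; EF_Task 10 = 33+2 = 35
Expected project duration μ = 35 days. Critical path: Task 1 → Task 4 → Task 6 → Task 10.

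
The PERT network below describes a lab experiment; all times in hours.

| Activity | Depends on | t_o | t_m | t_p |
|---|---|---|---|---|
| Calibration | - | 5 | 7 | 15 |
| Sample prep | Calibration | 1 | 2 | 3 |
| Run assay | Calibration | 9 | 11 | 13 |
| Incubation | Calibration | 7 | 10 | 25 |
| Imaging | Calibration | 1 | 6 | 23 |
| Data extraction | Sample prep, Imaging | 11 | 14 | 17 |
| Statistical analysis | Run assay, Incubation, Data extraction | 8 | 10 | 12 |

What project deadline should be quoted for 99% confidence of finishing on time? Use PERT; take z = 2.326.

te_Calibration = (5 + 4·7 + 15)/6 = 48/6 = 8; σ²_Calibration = ((15−5)/6)² = 2.778
te_Sample prep = (1 + 4·2 + 3)/6 = 12/6 = 2; σ²_Sample prep = ((3−1)/6)² = 0.111
te_Run assay = (9 + 4·11 + 13)/6 = 66/6 = 11; σ²_Run assay = ((13−9)/6)² = 0.444
te_Incubation = (7 + 4·10 + 25)/6 = 72/6 = 12; σ²_Incubation = ((25−7)/6)² = 9.000
te_Imaging = (1 + 4·6 + 23)/6 = 48/6 = 8; σ²_Imaging = ((23−1)/6)² = 13.444
te_Data extraction = (11 + 4·14 + 17)/6 = 84/6 = 14; σ²_Data extraction = ((17−11)/6)² = 1.000
te_Statistical analysis = (8 + 4·10 + 12)/6 = 60/6 = 10; σ²_Statistical analysis = ((12−8)/6)² = 0.444

Forward pass:
ES_Calibration = 0; EF_Calibration = 8
ES_Sample prep = 8; EF_Sample prep = 8+2 = 10
ES_Run assay = 8; EF_Run assay = 8+11 = 19
ES_Incubation = 8; EF_Incubation = 8+12 = 20
ES_Imaging = 8; EF_Imaging = 8+8 = 16
ES_Data extraction = max(EF_Sample prep=10, EF_Imaging=16) = 16; EF_Data extraction = 16+14 = 30
ES_Statistical analysis = max(EF_Run assay=19, EF_Incubation=20, EF_Data extraction=30) = 30; EF_Statistical analysis = 30+10 = 40
Expected project duration μ = 40 hours. Critical path: Calibration → Imaging → Data extraction → Statistical analysis.

Variance along critical path = 2.778 + 13.444 + 1.000 + 0.444 = 17.667; σ = 4.203 hours.
D = μ + z·σ = 40 + 2.326·4.203 = 49.8 hours

49.8 hours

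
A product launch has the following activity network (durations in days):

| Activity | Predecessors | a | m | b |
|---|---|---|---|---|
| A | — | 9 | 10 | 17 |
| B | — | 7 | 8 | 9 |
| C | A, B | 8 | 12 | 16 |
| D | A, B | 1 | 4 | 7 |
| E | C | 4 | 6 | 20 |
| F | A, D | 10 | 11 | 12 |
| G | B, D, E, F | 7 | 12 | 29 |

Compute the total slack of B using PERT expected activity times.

3 days

te_A = (9 + 4·10 + 17)/6 = 66/6 = 11
te_B = (7 + 4·8 + 9)/6 = 48/6 = 8
te_C = (8 + 4·12 + 16)/6 = 72/6 = 12
te_D = (1 + 4·4 + 7)/6 = 24/6 = 4
te_E = (4 + 4·6 + 20)/6 = 48/6 = 8
te_F = (10 + 4·11 + 12)/6 = 66/6 = 11
te_G = (7 + 4·12 + 29)/6 = 84/6 = 14

Forward pass:
ES_A = 0; EF_A = 11
ES_B = 0; EF_B = 8
ES_C = max(EF_A=11, EF_B=8) = 11; EF_C = 11+12 = 23
ES_D = max(EF_A=11, EF_B=8) = 11; EF_D = 11+4 = 15
ES_E = 23; EF_E = 23+8 = 31
ES_F = max(EF_A=11, EF_D=15) = 15; EF_F = 15+11 = 26
ES_G = max(EF_B=8, EF_D=15, EF_E=31, EF_F=26) = 31; EF_G = 31+14 = 45
Expected project duration μ = 45 days. Critical path: A → C → E → G.

Backward pass:
LF_G = 45; LS_G = 45−14 = 31
LF_F = LS_G = 31; LS_F = 31−11 = 20
LF_E = LS_G = 31; LS_E = 31−8 = 23
LF_D = min(LS_F=20, LS_G=31) = 20; LS_D = 20−4 = 16
LF_C = LS_E = 23; LS_C = 23−12 = 11
LF_B = min(LS_C=11, LS_D=16, LS_G=31) = 11; LS_B = 11−8 = 3
LF_A = min(LS_C=11, LS_D=16, LS_F=20) = 11; LS_A = 11−11 = 0
Slack_B = LS_B − ES_B = 3 − 0 = 3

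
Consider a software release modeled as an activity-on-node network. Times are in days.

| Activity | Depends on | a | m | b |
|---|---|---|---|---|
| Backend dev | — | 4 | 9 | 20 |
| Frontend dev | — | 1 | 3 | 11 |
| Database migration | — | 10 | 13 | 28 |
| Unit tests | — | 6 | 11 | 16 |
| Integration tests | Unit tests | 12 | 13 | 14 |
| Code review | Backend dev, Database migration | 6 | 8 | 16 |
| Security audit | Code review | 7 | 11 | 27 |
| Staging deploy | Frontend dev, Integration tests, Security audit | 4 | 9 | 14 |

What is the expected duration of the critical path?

46 days

te_Backend dev = (4 + 4·9 + 20)/6 = 60/6 = 10
te_Frontend dev = (1 + 4·3 + 11)/6 = 24/6 = 4
te_Database migration = (10 + 4·13 + 28)/6 = 90/6 = 15
te_Unit tests = (6 + 4·11 + 16)/6 = 66/6 = 11
te_Integration tests = (12 + 4·13 + 14)/6 = 78/6 = 13
te_Code review = (6 + 4·8 + 16)/6 = 54/6 = 9
te_Security audit = (7 + 4·11 + 27)/6 = 78/6 = 13
te_Staging deploy = (4 + 4·9 + 14)/6 = 54/6 = 9

Forward pass:
ES_Backend dev = 0; EF_Backend dev = 10
ES_Frontend dev = 0; EF_Frontend dev = 4
ES_Database migration = 0; EF_Database migration = 15
ES_Unit tests = 0; EF_Unit tests = 11
ES_Integration tests = 11; EF_Integration tests = 11+13 = 24
ES_Code review = max(EF_Backend dev=10, EF_Database migration=15) = 15; EF_Code review = 15+9 = 24
ES_Security audit = 24; EF_Security audit = 24+13 = 37
ES_Staging deploy = max(EF_Frontend dev=4, EF_Integration tests=24, EF_Security audit=37) = 37; EF_Staging deploy = 37+9 = 46
Expected project duration μ = 46 days. Critical path: Database migration → Code review → Security audit → Staging deploy.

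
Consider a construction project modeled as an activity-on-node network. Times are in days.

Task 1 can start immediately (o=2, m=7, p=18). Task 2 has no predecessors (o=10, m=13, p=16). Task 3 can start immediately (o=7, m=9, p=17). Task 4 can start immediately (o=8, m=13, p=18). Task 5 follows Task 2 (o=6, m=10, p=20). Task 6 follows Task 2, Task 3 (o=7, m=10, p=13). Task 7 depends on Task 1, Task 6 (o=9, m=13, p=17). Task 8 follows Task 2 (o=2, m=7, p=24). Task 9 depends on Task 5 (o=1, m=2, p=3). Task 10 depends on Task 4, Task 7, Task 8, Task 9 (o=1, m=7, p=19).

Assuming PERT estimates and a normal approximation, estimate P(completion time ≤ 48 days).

te_Task 1 = (2 + 4·7 + 18)/6 = 48/6 = 8; σ²_Task 1 = ((18−2)/6)² = 7.111
te_Task 2 = (10 + 4·13 + 16)/6 = 78/6 = 13; σ²_Task 2 = ((16−10)/6)² = 1.000
te_Task 3 = (7 + 4·9 + 17)/6 = 60/6 = 10; σ²_Task 3 = ((17−7)/6)² = 2.778
te_Task 4 = (8 + 4·13 + 18)/6 = 78/6 = 13; σ²_Task 4 = ((18−8)/6)² = 2.778
te_Task 5 = (6 + 4·10 + 20)/6 = 66/6 = 11; σ²_Task 5 = ((20−6)/6)² = 5.444
te_Task 6 = (7 + 4·10 + 13)/6 = 60/6 = 10; σ²_Task 6 = ((13−7)/6)² = 1.000
te_Task 7 = (9 + 4·13 + 17)/6 = 78/6 = 13; σ²_Task 7 = ((17−9)/6)² = 1.778
te_Task 8 = (2 + 4·7 + 24)/6 = 54/6 = 9; σ²_Task 8 = ((24−2)/6)² = 13.444
te_Task 9 = (1 + 4·2 + 3)/6 = 12/6 = 2; σ²_Task 9 = ((3−1)/6)² = 0.111
te_Task 10 = (1 + 4·7 + 19)/6 = 48/6 = 8; σ²_Task 10 = ((19−1)/6)² = 9.000

Forward pass:
ES_Task 1 = 0; EF_Task 1 = 8
ES_Task 2 = 0; EF_Task 2 = 13
ES_Task 3 = 0; EF_Task 3 = 10
ES_Task 4 = 0; EF_Task 4 = 13
ES_Task 5 = 13; EF_Task 5 = 13+11 = 24
ES_Task 6 = max(EF_Task 2=13, EF_Task 3=10) = 13; EF_Task 6 = 13+10 = 23
ES_Task 7 = max(EF_Task 1=8, EF_Task 6=23) = 23; EF_Task 7 = 23+13 = 36
ES_Task 8 = 13; EF_Task 8 = 13+9 = 22
ES_Task 9 = 24; EF_Task 9 = 24+2 = 26
ES_Task 10 = max(EF_Task 4=13, EF_Task 7=36, EF_Task 8=22, EF_Task 9=26) = 36; EF_Task 10 = 36+8 = 44
Expected project duration μ = 44 days. Critical path: Task 2 → Task 6 → Task 7 → Task 10.

Variance along critical path = 1.000 + 1.000 + 1.778 + 9.000 = 12.778; σ = √12.778 = 3.575 days.
Z = (48 − 44) / 3.575 = 1.119
P(T ≤ 48) = Φ(1.119) ≈ 0.868

0.868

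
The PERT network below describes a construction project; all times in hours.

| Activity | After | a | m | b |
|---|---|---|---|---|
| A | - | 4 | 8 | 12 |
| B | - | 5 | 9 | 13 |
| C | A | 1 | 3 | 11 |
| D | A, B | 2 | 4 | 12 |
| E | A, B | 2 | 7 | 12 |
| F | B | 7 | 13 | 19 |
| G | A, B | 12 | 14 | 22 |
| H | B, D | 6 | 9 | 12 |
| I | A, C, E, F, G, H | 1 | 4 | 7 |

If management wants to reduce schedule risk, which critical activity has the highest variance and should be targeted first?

G

te_A = (4 + 4·8 + 12)/6 = 48/6 = 8; σ²_A = ((12−4)/6)² = 1.778
te_B = (5 + 4·9 + 13)/6 = 54/6 = 9; σ²_B = ((13−5)/6)² = 1.778
te_C = (1 + 4·3 + 11)/6 = 24/6 = 4; σ²_C = ((11−1)/6)² = 2.778
te_D = (2 + 4·4 + 12)/6 = 30/6 = 5; σ²_D = ((12−2)/6)² = 2.778
te_E = (2 + 4·7 + 12)/6 = 42/6 = 7; σ²_E = ((12−2)/6)² = 2.778
te_F = (7 + 4·13 + 19)/6 = 78/6 = 13; σ²_F = ((19−7)/6)² = 4.000
te_G = (12 + 4·14 + 22)/6 = 90/6 = 15; σ²_G = ((22−12)/6)² = 2.778
te_H = (6 + 4·9 + 12)/6 = 54/6 = 9; σ²_H = ((12−6)/6)² = 1.000
te_I = (1 + 4·4 + 7)/6 = 24/6 = 4; σ²_I = ((7−1)/6)² = 1.000

Forward pass:
ES_A = 0; EF_A = 8
ES_B = 0; EF_B = 9
ES_C = 8; EF_C = 8+4 = 12
ES_D = max(EF_A=8, EF_B=9) = 9; EF_D = 9+5 = 14
ES_E = max(EF_A=8, EF_B=9) = 9; EF_E = 9+7 = 16
ES_F = 9; EF_F = 9+13 = 22
ES_G = max(EF_A=8, EF_B=9) = 9; EF_G = 9+15 = 24
ES_H = max(EF_B=9, EF_D=14) = 14; EF_H = 14+9 = 23
ES_I = max(EF_A=8, EF_C=12, EF_E=16, EF_F=22, EF_G=24, EF_H=23) = 24; EF_I = 24+4 = 28
Expected project duration μ = 28 hours. Critical path: B → G → I.

Variances on critical path: σ²_B=1.778, σ²_G=2.778, σ²_I=1.000.
Largest is σ²_G = 2.778.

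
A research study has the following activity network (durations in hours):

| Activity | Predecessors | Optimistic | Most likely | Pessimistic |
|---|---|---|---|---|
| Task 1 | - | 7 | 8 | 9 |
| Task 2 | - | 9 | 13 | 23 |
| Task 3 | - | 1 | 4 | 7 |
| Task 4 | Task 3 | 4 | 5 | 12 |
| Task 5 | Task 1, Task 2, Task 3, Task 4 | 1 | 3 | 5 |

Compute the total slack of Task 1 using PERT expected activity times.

te_Task 1 = (7 + 4·8 + 9)/6 = 48/6 = 8
te_Task 2 = (9 + 4·13 + 23)/6 = 84/6 = 14
te_Task 3 = (1 + 4·4 + 7)/6 = 24/6 = 4
te_Task 4 = (4 + 4·5 + 12)/6 = 36/6 = 6
te_Task 5 = (1 + 4·3 + 5)/6 = 18/6 = 3

Forward pass:
ES_Task 1 = 0; EF_Task 1 = 8
ES_Task 2 = 0; EF_Task 2 = 14
ES_Task 3 = 0; EF_Task 3 = 4
ES_Task 4 = 4; EF_Task 4 = 4+6 = 10
ES_Task 5 = max(EF_Task 1=8, EF_Task 2=14, EF_Task 3=4, EF_Task 4=10) = 14; EF_Task 5 = 14+3 = 17
Expected project duration μ = 17 hours. Critical path: Task 2 → Task 5.

Backward pass:
LF_Task 5 = 17; LS_Task 5 = 17−3 = 14
LF_Task 4 = LS_Task 5 = 14; LS_Task 4 = 14−6 = 8
LF_Task 3 = min(LS_Task 4=8, LS_Task 5=14) = 8; LS_Task 3 = 8−4 = 4
LF_Task 2 = LS_Task 5 = 14; LS_Task 2 = 14−14 = 0
LF_Task 1 = LS_Task 5 = 14; LS_Task 1 = 14−8 = 6
Slack_Task 1 = LS_Task 1 − ES_Task 1 = 6 − 0 = 6

6 hours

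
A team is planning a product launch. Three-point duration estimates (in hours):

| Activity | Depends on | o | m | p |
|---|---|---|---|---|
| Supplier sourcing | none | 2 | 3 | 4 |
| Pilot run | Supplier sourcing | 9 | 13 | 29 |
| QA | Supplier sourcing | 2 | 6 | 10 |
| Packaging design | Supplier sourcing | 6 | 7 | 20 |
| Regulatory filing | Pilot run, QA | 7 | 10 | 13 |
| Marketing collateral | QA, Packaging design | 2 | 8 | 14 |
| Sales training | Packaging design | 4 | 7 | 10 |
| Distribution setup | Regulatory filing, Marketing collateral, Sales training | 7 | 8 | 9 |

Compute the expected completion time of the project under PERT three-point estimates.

te_Supplier sourcing = (2 + 4·3 + 4)/6 = 18/6 = 3
te_Pilot run = (9 + 4·13 + 29)/6 = 90/6 = 15
te_QA = (2 + 4·6 + 10)/6 = 36/6 = 6
te_Packaging design = (6 + 4·7 + 20)/6 = 54/6 = 9
te_Regulatory filing = (7 + 4·10 + 13)/6 = 60/6 = 10
te_Marketing collateral = (2 + 4·8 + 14)/6 = 48/6 = 8
te_Sales training = (4 + 4·7 + 10)/6 = 42/6 = 7
te_Distribution setup = (7 + 4·8 + 9)/6 = 48/6 = 8

Forward pass:
ES_Supplier sourcing = 0; EF_Supplier sourcing = 3
ES_Pilot run = 3; EF_Pilot run = 3+15 = 18
ES_QA = 3; EF_QA = 3+6 = 9
ES_Packaging design = 3; EF_Packaging design = 3+9 = 12
ES_Regulatory filing = max(EF_Pilot run=18, EF_QA=9) = 18; EF_Regulatory filing = 18+10 = 28
ES_Marketing collateral = max(EF_QA=9, EF_Packaging design=12) = 12; EF_Marketing collateral = 12+8 = 20
ES_Sales training = 12; EF_Sales training = 12+7 = 19
ES_Distribution setup = max(EF_Regulatory filing=28, EF_Marketing collateral=20, EF_Sales training=19) = 28; EF_Distribution setup = 28+8 = 36
Expected project duration μ = 36 hours. Critical path: Supplier sourcing → Pilot run → Regulatory filing → Distribution setup.

36 hours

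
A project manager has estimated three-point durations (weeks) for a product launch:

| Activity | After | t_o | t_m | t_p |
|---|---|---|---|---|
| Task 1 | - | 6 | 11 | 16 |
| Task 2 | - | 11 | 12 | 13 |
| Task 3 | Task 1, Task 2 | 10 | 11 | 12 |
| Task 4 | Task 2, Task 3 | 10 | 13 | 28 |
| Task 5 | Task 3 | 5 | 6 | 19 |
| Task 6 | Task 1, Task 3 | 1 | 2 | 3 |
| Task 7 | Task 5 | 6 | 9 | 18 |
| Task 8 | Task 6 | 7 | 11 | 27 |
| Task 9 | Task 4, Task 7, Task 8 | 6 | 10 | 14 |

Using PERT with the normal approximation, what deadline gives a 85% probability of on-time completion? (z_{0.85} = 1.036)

te_Task 1 = (6 + 4·11 + 16)/6 = 66/6 = 11; σ²_Task 1 = ((16−6)/6)² = 2.778
te_Task 2 = (11 + 4·12 + 13)/6 = 72/6 = 12; σ²_Task 2 = ((13−11)/6)² = 0.111
te_Task 3 = (10 + 4·11 + 12)/6 = 66/6 = 11; σ²_Task 3 = ((12−10)/6)² = 0.111
te_Task 4 = (10 + 4·13 + 28)/6 = 90/6 = 15; σ²_Task 4 = ((28−10)/6)² = 9.000
te_Task 5 = (5 + 4·6 + 19)/6 = 48/6 = 8; σ²_Task 5 = ((19−5)/6)² = 5.444
te_Task 6 = (1 + 4·2 + 3)/6 = 12/6 = 2; σ²_Task 6 = ((3−1)/6)² = 0.111
te_Task 7 = (6 + 4·9 + 18)/6 = 60/6 = 10; σ²_Task 7 = ((18−6)/6)² = 4.000
te_Task 8 = (7 + 4·11 + 27)/6 = 78/6 = 13; σ²_Task 8 = ((27−7)/6)² = 11.111
te_Task 9 = (6 + 4·10 + 14)/6 = 60/6 = 10; σ²_Task 9 = ((14−6)/6)² = 1.778

Forward pass:
ES_Task 1 = 0; EF_Task 1 = 11
ES_Task 2 = 0; EF_Task 2 = 12
ES_Task 3 = max(EF_Task 1=11, EF_Task 2=12) = 12; EF_Task 3 = 12+11 = 23
ES_Task 4 = max(EF_Task 2=12, EF_Task 3=23) = 23; EF_Task 4 = 23+15 = 38
ES_Task 5 = 23; EF_Task 5 = 23+8 = 31
ES_Task 6 = max(EF_Task 1=11, EF_Task 3=23) = 23; EF_Task 6 = 23+2 = 25
ES_Task 7 = 31; EF_Task 7 = 31+10 = 41
ES_Task 8 = 25; EF_Task 8 = 25+13 = 38
ES_Task 9 = max(EF_Task 4=38, EF_Task 7=41, EF_Task 8=38) = 41; EF_Task 9 = 41+10 = 51
Expected project duration μ = 51 weeks. Critical path: Task 2 → Task 3 → Task 5 → Task 7 → Task 9.

Variance along critical path = 0.111 + 0.111 + 5.444 + 4.000 + 1.778 = 11.444; σ = 3.383 weeks.
D = μ + z·σ = 51 + 1.036·3.383 = 54.5 weeks

54.5 weeks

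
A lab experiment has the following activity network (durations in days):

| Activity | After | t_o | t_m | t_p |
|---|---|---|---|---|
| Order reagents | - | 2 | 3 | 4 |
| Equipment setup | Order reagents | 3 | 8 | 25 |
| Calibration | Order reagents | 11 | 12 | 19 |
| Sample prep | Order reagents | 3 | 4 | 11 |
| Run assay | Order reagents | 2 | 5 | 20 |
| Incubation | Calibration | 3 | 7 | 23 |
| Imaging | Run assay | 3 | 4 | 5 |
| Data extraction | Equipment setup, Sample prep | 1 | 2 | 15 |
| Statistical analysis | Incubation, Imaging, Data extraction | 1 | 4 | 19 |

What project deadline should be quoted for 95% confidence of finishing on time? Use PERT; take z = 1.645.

38.7 days

te_Order reagents = (2 + 4·3 + 4)/6 = 18/6 = 3; σ²_Order reagents = ((4−2)/6)² = 0.111
te_Equipment setup = (3 + 4·8 + 25)/6 = 60/6 = 10; σ²_Equipment setup = ((25−3)/6)² = 13.444
te_Calibration = (11 + 4·12 + 19)/6 = 78/6 = 13; σ²_Calibration = ((19−11)/6)² = 1.778
te_Sample prep = (3 + 4·4 + 11)/6 = 30/6 = 5; σ²_Sample prep = ((11−3)/6)² = 1.778
te_Run assay = (2 + 4·5 + 20)/6 = 42/6 = 7; σ²_Run assay = ((20−2)/6)² = 9.000
te_Incubation = (3 + 4·7 + 23)/6 = 54/6 = 9; σ²_Incubation = ((23−3)/6)² = 11.111
te_Imaging = (3 + 4·4 + 5)/6 = 24/6 = 4; σ²_Imaging = ((5−3)/6)² = 0.111
te_Data extraction = (1 + 4·2 + 15)/6 = 24/6 = 4; σ²_Data extraction = ((15−1)/6)² = 5.444
te_Statistical analysis = (1 + 4·4 + 19)/6 = 36/6 = 6; σ²_Statistical analysis = ((19−1)/6)² = 9.000

Forward pass:
ES_Order reagents = 0; EF_Order reagents = 3
ES_Equipment setup = 3; EF_Equipment setup = 3+10 = 13
ES_Calibration = 3; EF_Calibration = 3+13 = 16
ES_Sample prep = 3; EF_Sample prep = 3+5 = 8
ES_Run assay = 3; EF_Run assay = 3+7 = 10
ES_Incubation = 16; EF_Incubation = 16+9 = 25
ES_Imaging = 10; EF_Imaging = 10+4 = 14
ES_Data extraction = max(EF_Equipment setup=13, EF_Sample prep=8) = 13; EF_Data extraction = 13+4 = 17
ES_Statistical analysis = max(EF_Incubation=25, EF_Imaging=14, EF_Data extraction=17) = 25; EF_Statistical analysis = 25+6 = 31
Expected project duration μ = 31 days. Critical path: Order reagents → Calibration → Incubation → Statistical analysis.

Variance along critical path = 0.111 + 1.778 + 11.111 + 9.000 = 22.000; σ = 4.690 days.
D = μ + z·σ = 31 + 1.645·4.690 = 38.7 days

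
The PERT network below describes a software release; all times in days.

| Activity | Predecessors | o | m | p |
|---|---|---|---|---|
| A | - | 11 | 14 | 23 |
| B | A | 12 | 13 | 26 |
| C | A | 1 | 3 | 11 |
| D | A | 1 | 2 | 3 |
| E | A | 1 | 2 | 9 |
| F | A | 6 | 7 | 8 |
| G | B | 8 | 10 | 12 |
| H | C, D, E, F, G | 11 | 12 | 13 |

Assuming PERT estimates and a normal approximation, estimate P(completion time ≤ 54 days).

te_A = (11 + 4·14 + 23)/6 = 90/6 = 15; σ²_A = ((23−11)/6)² = 4.000
te_B = (12 + 4·13 + 26)/6 = 90/6 = 15; σ²_B = ((26−12)/6)² = 5.444
te_C = (1 + 4·3 + 11)/6 = 24/6 = 4; σ²_C = ((11−1)/6)² = 2.778
te_D = (1 + 4·2 + 3)/6 = 12/6 = 2; σ²_D = ((3−1)/6)² = 0.111
te_E = (1 + 4·2 + 9)/6 = 18/6 = 3; σ²_E = ((9−1)/6)² = 1.778
te_F = (6 + 4·7 + 8)/6 = 42/6 = 7; σ²_F = ((8−6)/6)² = 0.111
te_G = (8 + 4·10 + 12)/6 = 60/6 = 10; σ²_G = ((12−8)/6)² = 0.444
te_H = (11 + 4·12 + 13)/6 = 72/6 = 12; σ²_H = ((13−11)/6)² = 0.111

Forward pass:
ES_A = 0; EF_A = 15
ES_B = 15; EF_B = 15+15 = 30
ES_C = 15; EF_C = 15+4 = 19
ES_D = 15; EF_D = 15+2 = 17
ES_E = 15; EF_E = 15+3 = 18
ES_F = 15; EF_F = 15+7 = 22
ES_G = 30; EF_G = 30+10 = 40
ES_H = max(EF_C=19, EF_D=17, EF_E=18, EF_F=22, EF_G=40) = 40; EF_H = 40+12 = 52
Expected project duration μ = 52 days. Critical path: A → B → G → H.

Variance along critical path = 4.000 + 5.444 + 0.444 + 0.111 = 10.000; σ = √10.000 = 3.162 days.
Z = (54 − 52) / 3.162 = 0.632
P(T ≤ 54) = Φ(0.632) ≈ 0.736

0.736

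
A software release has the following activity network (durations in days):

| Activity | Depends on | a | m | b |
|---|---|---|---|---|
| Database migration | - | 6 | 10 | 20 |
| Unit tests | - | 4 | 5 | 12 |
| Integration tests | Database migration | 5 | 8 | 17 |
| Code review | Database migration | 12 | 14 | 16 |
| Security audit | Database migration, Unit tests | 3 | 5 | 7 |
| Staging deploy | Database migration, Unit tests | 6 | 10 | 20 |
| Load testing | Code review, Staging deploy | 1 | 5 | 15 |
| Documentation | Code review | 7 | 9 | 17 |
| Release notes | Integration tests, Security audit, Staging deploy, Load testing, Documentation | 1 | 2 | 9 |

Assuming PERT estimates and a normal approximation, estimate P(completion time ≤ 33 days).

0.061

te_Database migration = (6 + 4·10 + 20)/6 = 66/6 = 11; σ²_Database migration = ((20−6)/6)² = 5.444
te_Unit tests = (4 + 4·5 + 12)/6 = 36/6 = 6; σ²_Unit tests = ((12−4)/6)² = 1.778
te_Integration tests = (5 + 4·8 + 17)/6 = 54/6 = 9; σ²_Integration tests = ((17−5)/6)² = 4.000
te_Code review = (12 + 4·14 + 16)/6 = 84/6 = 14; σ²_Code review = ((16−12)/6)² = 0.444
te_Security audit = (3 + 4·5 + 7)/6 = 30/6 = 5; σ²_Security audit = ((7−3)/6)² = 0.444
te_Staging deploy = (6 + 4·10 + 20)/6 = 66/6 = 11; σ²_Staging deploy = ((20−6)/6)² = 5.444
te_Load testing = (1 + 4·5 + 15)/6 = 36/6 = 6; σ²_Load testing = ((15−1)/6)² = 5.444
te_Documentation = (7 + 4·9 + 17)/6 = 60/6 = 10; σ²_Documentation = ((17−7)/6)² = 2.778
te_Release notes = (1 + 4·2 + 9)/6 = 18/6 = 3; σ²_Release notes = ((9−1)/6)² = 1.778

Forward pass:
ES_Database migration = 0; EF_Database migration = 11
ES_Unit tests = 0; EF_Unit tests = 6
ES_Integration tests = 11; EF_Integration tests = 11+9 = 20
ES_Code review = 11; EF_Code review = 11+14 = 25
ES_Security audit = max(EF_Database migration=11, EF_Unit tests=6) = 11; EF_Security audit = 11+5 = 16
ES_Staging deploy = max(EF_Database migration=11, EF_Unit tests=6) = 11; EF_Staging deploy = 11+11 = 22
ES_Load testing = max(EF_Code review=25, EF_Staging deploy=22) = 25; EF_Load testing = 25+6 = 31
ES_Documentation = 25; EF_Documentation = 25+10 = 35
ES_Release notes = max(EF_Integration tests=20, EF_Security audit=16, EF_Staging deploy=22, EF_Load testing=31, EF_Documentation=35) = 35; EF_Release notes = 35+3 = 38
Expected project duration μ = 38 days. Critical path: Database migration → Code review → Documentation → Release notes.

Variance along critical path = 5.444 + 0.444 + 2.778 + 1.778 = 10.444; σ = √10.444 = 3.232 days.
Z = (33 − 38) / 3.232 = -1.547
P(T ≤ 33) = Φ(-1.547) ≈ 0.061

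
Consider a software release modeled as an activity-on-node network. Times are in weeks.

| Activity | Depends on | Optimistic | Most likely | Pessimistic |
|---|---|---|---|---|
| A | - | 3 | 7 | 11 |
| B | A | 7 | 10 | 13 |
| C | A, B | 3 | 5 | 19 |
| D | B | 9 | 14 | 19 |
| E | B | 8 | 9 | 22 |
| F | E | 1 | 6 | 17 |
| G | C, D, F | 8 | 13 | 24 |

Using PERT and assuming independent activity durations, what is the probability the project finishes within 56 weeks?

0.930

te_A = (3 + 4·7 + 11)/6 = 42/6 = 7; σ²_A = ((11−3)/6)² = 1.778
te_B = (7 + 4·10 + 13)/6 = 60/6 = 10; σ²_B = ((13−7)/6)² = 1.000
te_C = (3 + 4·5 + 19)/6 = 42/6 = 7; σ²_C = ((19−3)/6)² = 7.111
te_D = (9 + 4·14 + 19)/6 = 84/6 = 14; σ²_D = ((19−9)/6)² = 2.778
te_E = (8 + 4·9 + 22)/6 = 66/6 = 11; σ²_E = ((22−8)/6)² = 5.444
te_F = (1 + 4·6 + 17)/6 = 42/6 = 7; σ²_F = ((17−1)/6)² = 7.111
te_G = (8 + 4·13 + 24)/6 = 84/6 = 14; σ²_G = ((24−8)/6)² = 7.111

Forward pass:
ES_A = 0; EF_A = 7
ES_B = 7; EF_B = 7+10 = 17
ES_C = max(EF_A=7, EF_B=17) = 17; EF_C = 17+7 = 24
ES_D = 17; EF_D = 17+14 = 31
ES_E = 17; EF_E = 17+11 = 28
ES_F = 28; EF_F = 28+7 = 35
ES_G = max(EF_C=24, EF_D=31, EF_F=35) = 35; EF_G = 35+14 = 49
Expected project duration μ = 49 weeks. Critical path: A → B → E → F → G.

Variance along critical path = 1.778 + 1.000 + 5.444 + 7.111 + 7.111 = 22.444; σ = √22.444 = 4.738 weeks.
Z = (56 − 49) / 4.738 = 1.478
P(T ≤ 56) = Φ(1.478) ≈ 0.930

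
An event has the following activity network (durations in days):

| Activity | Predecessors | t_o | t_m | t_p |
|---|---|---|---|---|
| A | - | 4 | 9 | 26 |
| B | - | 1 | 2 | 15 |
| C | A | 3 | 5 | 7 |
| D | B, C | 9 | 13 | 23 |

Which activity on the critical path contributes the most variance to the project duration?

A

te_A = (4 + 4·9 + 26)/6 = 66/6 = 11; σ²_A = ((26−4)/6)² = 13.444
te_B = (1 + 4·2 + 15)/6 = 24/6 = 4; σ²_B = ((15−1)/6)² = 5.444
te_C = (3 + 4·5 + 7)/6 = 30/6 = 5; σ²_C = ((7−3)/6)² = 0.444
te_D = (9 + 4·13 + 23)/6 = 84/6 = 14; σ²_D = ((23−9)/6)² = 5.444

Forward pass:
ES_A = 0; EF_A = 11
ES_B = 0; EF_B = 4
ES_C = 11; EF_C = 11+5 = 16
ES_D = max(EF_B=4, EF_C=16) = 16; EF_D = 16+14 = 30
Expected project duration μ = 30 days. Critical path: A → C → D.

Variances on critical path: σ²_A=13.444, σ²_C=0.444, σ²_D=5.444.
Largest is σ²_A = 13.444.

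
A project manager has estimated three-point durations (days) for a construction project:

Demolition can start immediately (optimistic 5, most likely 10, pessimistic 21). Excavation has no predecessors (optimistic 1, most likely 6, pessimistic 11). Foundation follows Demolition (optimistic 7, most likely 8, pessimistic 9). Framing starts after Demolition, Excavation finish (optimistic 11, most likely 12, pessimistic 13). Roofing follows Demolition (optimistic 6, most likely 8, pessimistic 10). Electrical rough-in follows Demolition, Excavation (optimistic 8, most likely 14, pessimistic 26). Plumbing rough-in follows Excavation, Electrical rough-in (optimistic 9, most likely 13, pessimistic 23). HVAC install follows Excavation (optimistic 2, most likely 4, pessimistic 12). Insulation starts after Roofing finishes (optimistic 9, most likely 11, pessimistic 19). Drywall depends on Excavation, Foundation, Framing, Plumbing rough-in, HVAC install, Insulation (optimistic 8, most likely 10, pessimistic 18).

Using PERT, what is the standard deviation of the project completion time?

te_Demolition = (5 + 4·10 + 21)/6 = 66/6 = 11; σ²_Demolition = ((21−5)/6)² = 7.111
te_Excavation = (1 + 4·6 + 11)/6 = 36/6 = 6; σ²_Excavation = ((11−1)/6)² = 2.778
te_Foundation = (7 + 4·8 + 9)/6 = 48/6 = 8; σ²_Foundation = ((9−7)/6)² = 0.111
te_Framing = (11 + 4·12 + 13)/6 = 72/6 = 12; σ²_Framing = ((13−11)/6)² = 0.111
te_Roofing = (6 + 4·8 + 10)/6 = 48/6 = 8; σ²_Roofing = ((10−6)/6)² = 0.444
te_Electrical rough-in = (8 + 4·14 + 26)/6 = 90/6 = 15; σ²_Electrical rough-in = ((26−8)/6)² = 9.000
te_Plumbing rough-in = (9 + 4·13 + 23)/6 = 84/6 = 14; σ²_Plumbing rough-in = ((23−9)/6)² = 5.444
te_HVAC install = (2 + 4·4 + 12)/6 = 30/6 = 5; σ²_HVAC install = ((12−2)/6)² = 2.778
te_Insulation = (9 + 4·11 + 19)/6 = 72/6 = 12; σ²_Insulation = ((19−9)/6)² = 2.778
te_Drywall = (8 + 4·10 + 18)/6 = 66/6 = 11; σ²_Drywall = ((18−8)/6)² = 2.778

Forward pass:
ES_Demolition = 0; EF_Demolition = 11
ES_Excavation = 0; EF_Excavation = 6
ES_Foundation = 11; EF_Foundation = 11+8 = 19
ES_Framing = max(EF_Demolition=11, EF_Excavation=6) = 11; EF_Framing = 11+12 = 23
ES_Roofing = 11; EF_Roofing = 11+8 = 19
ES_Electrical rough-in = max(EF_Demolition=11, EF_Excavation=6) = 11; EF_Electrical rough-in = 11+15 = 26
ES_Plumbing rough-in = max(EF_Excavation=6, EF_Electrical rough-in=26) = 26; EF_Plumbing rough-in = 26+14 = 40
ES_HVAC install = 6; EF_HVAC install = 6+5 = 11
ES_Insulation = 19; EF_Insulation = 19+12 = 31
ES_Drywall = max(EF_Excavation=6, EF_Foundation=19, EF_Framing=23, EF_Plumbing rough-in=40, EF_HVAC install=11, EF_Insulation=31) = 40; EF_Drywall = 40+11 = 51
Expected project duration μ = 51 days. Critical path: Demolition → Electrical rough-in → Plumbing rough-in → Drywall.

Variance along critical path = 7.111 + 9.000 + 5.444 + 2.778 = 24.333
σ = √24.333 = 4.933 days

4.93 days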